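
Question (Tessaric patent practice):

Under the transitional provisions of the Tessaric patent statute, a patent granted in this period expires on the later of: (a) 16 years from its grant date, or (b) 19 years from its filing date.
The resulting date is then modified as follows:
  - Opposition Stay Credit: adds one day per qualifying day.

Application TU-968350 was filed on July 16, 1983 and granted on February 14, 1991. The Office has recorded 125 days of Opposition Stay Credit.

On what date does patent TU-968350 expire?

(a) grant + 16 years → 14 February 2007.
(b) filing + 19 years → 16 July 2002.
Later of the two: 14 February 2007.
Opposition Stay Credit: +125 days → 19 June 2007.

June 19, 2007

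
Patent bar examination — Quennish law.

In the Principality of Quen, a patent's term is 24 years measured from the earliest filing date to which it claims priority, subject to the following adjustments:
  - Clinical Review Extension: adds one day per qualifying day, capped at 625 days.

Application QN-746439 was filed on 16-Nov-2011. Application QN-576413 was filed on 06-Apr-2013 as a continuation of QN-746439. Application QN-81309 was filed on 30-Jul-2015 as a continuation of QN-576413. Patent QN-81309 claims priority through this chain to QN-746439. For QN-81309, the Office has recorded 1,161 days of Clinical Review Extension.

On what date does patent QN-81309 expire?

August 2, 2037

Earliest priority filing: 16 November 2011.
Base term: 16 November 2011 + 24 years → 16 November 2035.
Clinical Review Extension: 1161 days claimed exceeds the 625-day cap, so +625 days → 2 August 2037.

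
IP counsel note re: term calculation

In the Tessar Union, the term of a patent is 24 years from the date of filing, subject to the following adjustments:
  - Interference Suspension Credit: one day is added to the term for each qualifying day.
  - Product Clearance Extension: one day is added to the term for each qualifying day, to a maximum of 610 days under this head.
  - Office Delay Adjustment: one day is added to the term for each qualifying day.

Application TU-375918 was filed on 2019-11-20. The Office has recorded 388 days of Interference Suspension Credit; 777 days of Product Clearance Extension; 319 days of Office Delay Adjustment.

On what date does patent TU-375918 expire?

2047-06-29

Base term: filing date + 24 years → 20 November 2043.
Interference Suspension Credit: +388 days → 12 December 2044.
Product Clearance Extension: 777 days claimed exceeds the 610-day cap, so +610 days → 14 August 2046.
Office Delay Adjustment: +319 days → 29 June 2047.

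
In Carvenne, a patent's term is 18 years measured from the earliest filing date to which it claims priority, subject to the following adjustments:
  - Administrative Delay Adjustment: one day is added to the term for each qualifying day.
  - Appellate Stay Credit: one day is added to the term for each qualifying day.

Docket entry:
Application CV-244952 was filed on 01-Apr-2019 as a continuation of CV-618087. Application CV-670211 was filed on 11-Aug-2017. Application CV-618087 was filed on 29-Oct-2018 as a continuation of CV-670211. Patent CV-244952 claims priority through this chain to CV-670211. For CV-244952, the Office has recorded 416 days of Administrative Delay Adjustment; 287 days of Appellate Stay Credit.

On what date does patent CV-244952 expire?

Earliest priority filing: 11 August 2017.
Base term: 11 August 2017 + 18 years → 11 August 2035.
Administrative Delay Adjustment: +416 days → 30 September 2036.
Appellate Stay Credit: +287 days → 14 July 2037.

July 14, 2037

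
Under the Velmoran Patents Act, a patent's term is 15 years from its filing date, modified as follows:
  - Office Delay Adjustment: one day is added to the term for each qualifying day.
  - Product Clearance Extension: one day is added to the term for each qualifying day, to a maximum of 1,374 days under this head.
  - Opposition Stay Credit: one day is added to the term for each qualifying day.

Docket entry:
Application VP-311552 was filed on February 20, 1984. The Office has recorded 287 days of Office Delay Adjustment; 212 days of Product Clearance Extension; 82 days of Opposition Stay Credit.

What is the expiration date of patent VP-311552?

Base term: filing date + 15 years → 20 February 1999.
Office Delay Adjustment: +287 days → 4 December 1999.
Product Clearance Extension: 212 days (within the 1374-day cap) → +212 days → 3 July 2000.
Opposition Stay Credit: +82 days → 23 September 2000.

September 23, 2000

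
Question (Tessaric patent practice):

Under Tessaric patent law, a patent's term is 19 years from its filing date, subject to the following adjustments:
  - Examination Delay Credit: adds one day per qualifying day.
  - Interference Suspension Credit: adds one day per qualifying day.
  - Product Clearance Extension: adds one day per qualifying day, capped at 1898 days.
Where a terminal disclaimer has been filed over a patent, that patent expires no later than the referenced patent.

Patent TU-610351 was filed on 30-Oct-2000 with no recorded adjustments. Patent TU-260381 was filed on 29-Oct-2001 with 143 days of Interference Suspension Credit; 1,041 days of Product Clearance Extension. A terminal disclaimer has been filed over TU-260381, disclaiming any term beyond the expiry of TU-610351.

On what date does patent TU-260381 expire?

October 30, 2019

Natural term of TU-260381:
  Base: filing + 19 years → 29 October 2020.
  Interference Suspension Credit: +143 days → 21 March 2021.
  Product Clearance Extension: 1041 days (within the 1898-day cap) → +1041 days → 26 January 2024.
Expiry of referenced patent TU-610351:
  Base: filing + 19 years → 30 October 2019.
Terminal disclaimer: TU-260381 expires on the earlier of 26 January 2024 and 30 October 2019.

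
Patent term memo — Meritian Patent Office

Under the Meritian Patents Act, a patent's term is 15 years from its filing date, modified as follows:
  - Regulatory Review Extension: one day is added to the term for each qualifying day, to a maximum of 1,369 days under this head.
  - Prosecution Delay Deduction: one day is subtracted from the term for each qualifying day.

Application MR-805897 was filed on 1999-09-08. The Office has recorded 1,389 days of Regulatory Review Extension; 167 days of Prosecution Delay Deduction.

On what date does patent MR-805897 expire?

2017-12-23

Base term: filing date + 15 years → 8 September 2014.
Regulatory Review Extension: 1389 days claimed exceeds the 1369-day cap, so +1369 days → 8 June 2018.
Prosecution Delay Deduction: −167 days → 23 December 2017.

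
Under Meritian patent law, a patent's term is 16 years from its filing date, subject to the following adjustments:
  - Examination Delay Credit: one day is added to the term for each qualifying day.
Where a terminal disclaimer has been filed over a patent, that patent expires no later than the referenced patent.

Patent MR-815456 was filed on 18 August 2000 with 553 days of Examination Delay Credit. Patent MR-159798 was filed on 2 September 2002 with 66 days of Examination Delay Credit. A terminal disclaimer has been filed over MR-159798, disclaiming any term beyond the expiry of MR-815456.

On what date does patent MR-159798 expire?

2018-02-22

Natural term of MR-159798:
  Base: filing + 16 years → 2 September 2018.
  Examination Delay Credit: +66 days → 7 November 2018.
Expiry of referenced patent MR-815456:
  Base: filing + 16 years → 18 August 2016.
  Examination Delay Credit: +553 days → 22 February 2018.
Terminal disclaimer: MR-159798 expires on the earlier of 7 November 2018 and 22 February 2018.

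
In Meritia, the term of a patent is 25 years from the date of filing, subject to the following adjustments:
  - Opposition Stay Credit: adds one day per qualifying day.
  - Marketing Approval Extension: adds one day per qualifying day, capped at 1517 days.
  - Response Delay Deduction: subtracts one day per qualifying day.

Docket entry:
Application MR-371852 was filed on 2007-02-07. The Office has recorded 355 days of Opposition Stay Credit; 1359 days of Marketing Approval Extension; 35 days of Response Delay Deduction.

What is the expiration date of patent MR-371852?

Base term: filing date + 25 years → 7 February 2032.
Opposition Stay Credit: +355 days → 27 January 2033.
Marketing Approval Extension: 1359 days (within the 1517-day cap) → +1359 days → 17 October 2036.
Response Delay Deduction: −35 days → 12 September 2036.

2036-09-12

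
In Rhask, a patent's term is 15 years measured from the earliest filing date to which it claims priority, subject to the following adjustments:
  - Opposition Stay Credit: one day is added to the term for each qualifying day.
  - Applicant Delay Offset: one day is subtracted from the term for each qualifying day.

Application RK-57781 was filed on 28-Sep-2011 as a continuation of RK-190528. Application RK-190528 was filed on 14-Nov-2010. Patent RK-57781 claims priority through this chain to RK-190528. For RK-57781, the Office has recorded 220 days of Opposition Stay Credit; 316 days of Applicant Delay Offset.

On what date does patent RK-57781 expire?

August 10, 2025

Earliest priority filing: 14 November 2010.
Base term: 14 November 2010 + 15 years → 14 November 2025.
Opposition Stay Credit: +220 days → 22 June 2026.
Applicant Delay Offset: −316 days → 10 August 2025.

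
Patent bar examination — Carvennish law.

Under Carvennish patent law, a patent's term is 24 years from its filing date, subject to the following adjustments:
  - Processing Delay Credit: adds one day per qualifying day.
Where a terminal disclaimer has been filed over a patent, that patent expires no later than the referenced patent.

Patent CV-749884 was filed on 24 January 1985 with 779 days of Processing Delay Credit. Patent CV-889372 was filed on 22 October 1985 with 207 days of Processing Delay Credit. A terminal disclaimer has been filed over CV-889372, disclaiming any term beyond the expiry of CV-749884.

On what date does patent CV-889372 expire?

May 17, 2010

Natural term of CV-889372:
  Base: filing + 24 years → 22 October 2009.
  Processing Delay Credit: +207 days → 17 May 2010.
Expiry of referenced patent CV-749884:
  Base: filing + 24 years → 24 January 2009.
  Processing Delay Credit: +779 days → 14 March 2011.
Terminal disclaimer: CV-889372 expires on the earlier of 17 May 2010 and 14 March 2011.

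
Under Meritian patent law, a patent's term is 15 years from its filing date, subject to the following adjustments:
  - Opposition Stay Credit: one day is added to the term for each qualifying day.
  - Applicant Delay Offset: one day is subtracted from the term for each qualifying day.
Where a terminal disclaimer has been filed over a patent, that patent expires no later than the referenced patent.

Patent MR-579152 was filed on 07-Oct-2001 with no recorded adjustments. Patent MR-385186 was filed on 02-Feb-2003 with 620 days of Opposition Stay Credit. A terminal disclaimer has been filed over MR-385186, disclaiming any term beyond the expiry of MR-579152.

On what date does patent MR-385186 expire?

October 7, 2016

Natural term of MR-385186:
  Base: filing + 15 years → 2 February 2018.
  Opposition Stay Credit: +620 days → 15 October 2019.
Expiry of referenced patent MR-579152:
  Base: filing + 15 years → 7 October 2016.
Terminal disclaimer: MR-385186 expires on the earlier of 15 October 2019 and 7 October 2016.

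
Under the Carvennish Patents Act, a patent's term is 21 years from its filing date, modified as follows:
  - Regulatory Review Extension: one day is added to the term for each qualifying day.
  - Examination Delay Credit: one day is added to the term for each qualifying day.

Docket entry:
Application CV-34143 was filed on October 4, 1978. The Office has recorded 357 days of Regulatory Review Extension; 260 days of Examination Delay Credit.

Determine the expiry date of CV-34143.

June 12, 2001

Base term: filing date + 21 years → 4 October 1999.
Regulatory Review Extension: +357 days → 25 September 2000.
Examination Delay Credit: +260 days → 12 June 2001.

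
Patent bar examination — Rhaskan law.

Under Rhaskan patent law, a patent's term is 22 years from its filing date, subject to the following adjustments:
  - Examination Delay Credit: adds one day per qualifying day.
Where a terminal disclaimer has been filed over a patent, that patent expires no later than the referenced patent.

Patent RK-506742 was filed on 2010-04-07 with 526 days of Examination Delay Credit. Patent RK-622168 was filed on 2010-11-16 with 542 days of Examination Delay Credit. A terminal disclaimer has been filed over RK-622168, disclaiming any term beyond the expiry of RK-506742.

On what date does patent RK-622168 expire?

September 15, 2033

Natural term of RK-622168:
  Base: filing + 22 years → 16 November 2032.
  Examination Delay Credit: +542 days → 12 May 2034.
Expiry of referenced patent RK-506742:
  Base: filing + 22 years → 7 April 2032.
  Examination Delay Credit: +526 days → 15 September 2033.
Terminal disclaimer: RK-622168 expires on the earlier of 12 May 2034 and 15 September 2033.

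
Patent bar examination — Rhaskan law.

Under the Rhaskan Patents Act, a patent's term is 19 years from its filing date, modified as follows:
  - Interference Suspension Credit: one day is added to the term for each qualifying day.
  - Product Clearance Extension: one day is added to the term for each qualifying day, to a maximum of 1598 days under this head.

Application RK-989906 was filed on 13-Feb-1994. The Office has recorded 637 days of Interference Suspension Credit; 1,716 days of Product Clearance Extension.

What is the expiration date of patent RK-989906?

March 29, 2019

Base term: filing date + 19 years → 13 February 2013.
Interference Suspension Credit: +637 days → 12 November 2014.
Product Clearance Extension: 1716 days claimed exceeds the 1598-day cap, so +1598 days → 29 March 2019.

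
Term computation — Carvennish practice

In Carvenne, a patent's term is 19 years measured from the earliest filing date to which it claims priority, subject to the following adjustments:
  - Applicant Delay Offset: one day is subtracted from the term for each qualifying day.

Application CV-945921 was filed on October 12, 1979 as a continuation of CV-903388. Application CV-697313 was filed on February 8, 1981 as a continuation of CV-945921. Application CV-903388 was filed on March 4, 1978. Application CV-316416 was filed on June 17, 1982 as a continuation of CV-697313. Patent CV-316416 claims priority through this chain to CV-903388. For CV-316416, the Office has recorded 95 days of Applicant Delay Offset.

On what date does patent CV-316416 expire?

November 29, 1996

Earliest priority filing: 4 March 1978.
Base term: 4 March 1978 + 19 years → 4 March 1997.
Applicant Delay Offset: −95 days → 29 November 1996.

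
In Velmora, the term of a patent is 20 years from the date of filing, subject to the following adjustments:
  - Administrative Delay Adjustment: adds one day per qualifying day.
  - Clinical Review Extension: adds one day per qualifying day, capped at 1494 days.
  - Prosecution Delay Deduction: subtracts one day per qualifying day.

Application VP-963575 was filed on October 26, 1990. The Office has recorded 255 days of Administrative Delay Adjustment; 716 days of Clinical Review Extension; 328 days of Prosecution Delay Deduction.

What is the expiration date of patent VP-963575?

2012-07-30

Base term: filing date + 20 years → 26 October 2010.
Administrative Delay Adjustment: +255 days → 8 July 2011.
Clinical Review Extension: 716 days (within the 1494-day cap) → +716 days → 23 June 2013.
Prosecution Delay Deduction: −328 days → 30 July 2012.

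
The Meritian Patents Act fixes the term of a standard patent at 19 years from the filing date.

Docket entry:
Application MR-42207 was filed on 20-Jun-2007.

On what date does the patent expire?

2026-06-20

Filing date + 19 years → 20 June 2026.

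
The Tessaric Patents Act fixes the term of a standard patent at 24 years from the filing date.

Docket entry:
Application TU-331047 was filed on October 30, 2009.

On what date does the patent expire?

Filing date + 24 years → 30 October 2033.

2033-10-30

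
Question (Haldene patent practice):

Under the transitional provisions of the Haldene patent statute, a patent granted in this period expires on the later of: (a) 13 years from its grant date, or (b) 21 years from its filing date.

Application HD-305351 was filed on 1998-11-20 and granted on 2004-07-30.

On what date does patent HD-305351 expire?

(a) grant + 13 years → 30 July 2017.
(b) filing + 21 years → 20 November 2019.
Later of the two: 20 November 2019.

2019-11-20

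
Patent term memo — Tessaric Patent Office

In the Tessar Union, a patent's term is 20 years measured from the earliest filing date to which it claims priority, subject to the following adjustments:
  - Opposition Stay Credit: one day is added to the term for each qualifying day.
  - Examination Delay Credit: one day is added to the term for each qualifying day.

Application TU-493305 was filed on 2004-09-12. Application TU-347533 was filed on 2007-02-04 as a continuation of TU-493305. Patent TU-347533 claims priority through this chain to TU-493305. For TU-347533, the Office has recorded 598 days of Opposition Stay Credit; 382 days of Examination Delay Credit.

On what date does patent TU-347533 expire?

2027-05-20

Earliest priority filing: 12 September 2004.
Base term: 12 September 2004 + 20 years → 12 September 2024.
Opposition Stay Credit: +598 days → 3 May 2026.
Examination Delay Credit: +382 days → 20 May 2027.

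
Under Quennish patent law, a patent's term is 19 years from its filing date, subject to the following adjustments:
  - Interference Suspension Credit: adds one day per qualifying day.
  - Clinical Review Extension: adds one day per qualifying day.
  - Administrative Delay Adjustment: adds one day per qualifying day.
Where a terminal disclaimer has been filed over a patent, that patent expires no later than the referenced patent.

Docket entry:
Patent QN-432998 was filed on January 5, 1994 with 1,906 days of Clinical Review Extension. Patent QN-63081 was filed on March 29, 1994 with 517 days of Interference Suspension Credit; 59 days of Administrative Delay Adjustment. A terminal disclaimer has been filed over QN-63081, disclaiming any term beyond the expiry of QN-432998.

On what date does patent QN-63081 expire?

Natural term of QN-63081:
  Base: filing + 19 years → 29 March 2013.
  Interference Suspension Credit: +517 days → 28 August 2014.
  Administrative Delay Adjustment: +59 days → 26 October 2014.
Expiry of referenced patent QN-432998:
  Base: filing + 19 years → 5 January 2013.
  Clinical Review Extension: +1906 days → 26 March 2018.
Terminal disclaimer: QN-63081 expires on the earlier of 26 October 2014 and 26 March 2018.

October 26, 2014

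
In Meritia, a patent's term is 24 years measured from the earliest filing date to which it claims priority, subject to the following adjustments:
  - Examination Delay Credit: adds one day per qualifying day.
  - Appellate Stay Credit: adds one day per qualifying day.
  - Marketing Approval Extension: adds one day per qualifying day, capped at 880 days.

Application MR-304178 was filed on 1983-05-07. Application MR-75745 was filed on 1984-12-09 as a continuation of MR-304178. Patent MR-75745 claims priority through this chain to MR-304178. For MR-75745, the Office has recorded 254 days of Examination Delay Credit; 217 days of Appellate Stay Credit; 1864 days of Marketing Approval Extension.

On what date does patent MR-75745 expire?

2011-01-17

Earliest priority filing: 7 May 1983.
Base term: 7 May 1983 + 24 years → 7 May 2007.
Examination Delay Credit: +254 days → 16 January 2008.
Appellate Stay Credit: +217 days → 20 August 2008.
Marketing Approval Extension: 1864 days claimed exceeds the 880-day cap, so +880 days → 17 January 2011.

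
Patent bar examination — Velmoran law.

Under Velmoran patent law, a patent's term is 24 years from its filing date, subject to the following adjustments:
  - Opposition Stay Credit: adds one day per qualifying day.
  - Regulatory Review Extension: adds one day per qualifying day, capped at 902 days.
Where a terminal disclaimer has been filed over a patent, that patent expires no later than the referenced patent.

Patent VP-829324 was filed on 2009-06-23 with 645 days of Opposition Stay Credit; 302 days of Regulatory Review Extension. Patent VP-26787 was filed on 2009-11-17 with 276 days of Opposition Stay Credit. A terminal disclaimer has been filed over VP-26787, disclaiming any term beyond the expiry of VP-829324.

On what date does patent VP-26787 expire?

Natural term of VP-26787:
  Base: filing + 24 years → 17 November 2033.
  Opposition Stay Credit: +276 days → 20 August 2034.
Expiry of referenced patent VP-829324:
  Base: filing + 24 years → 23 June 2033.
  Opposition Stay Credit: +645 days → 30 March 2035.
  Regulatory Review Extension: 302 days (within the 902-day cap) → +302 days → 26 January 2036.
Terminal disclaimer: VP-26787 expires on the earlier of 20 August 2034 and 26 January 2036.

August 20, 2034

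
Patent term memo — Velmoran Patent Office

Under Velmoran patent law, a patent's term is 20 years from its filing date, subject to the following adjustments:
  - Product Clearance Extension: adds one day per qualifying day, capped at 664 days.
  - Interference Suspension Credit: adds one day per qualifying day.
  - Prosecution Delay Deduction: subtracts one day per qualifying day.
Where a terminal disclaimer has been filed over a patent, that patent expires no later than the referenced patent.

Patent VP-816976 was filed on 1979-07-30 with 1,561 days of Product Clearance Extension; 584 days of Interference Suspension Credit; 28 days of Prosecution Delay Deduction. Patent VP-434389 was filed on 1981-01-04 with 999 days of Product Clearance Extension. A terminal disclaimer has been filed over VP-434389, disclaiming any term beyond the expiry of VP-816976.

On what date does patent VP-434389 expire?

Natural term of VP-434389:
  Base: filing + 20 years → 4 January 2001.
  Product Clearance Extension: 999 days claimed exceeds the 664-day cap, so +664 days → 30 October 2002.
Expiry of referenced patent VP-816976:
  Base: filing + 20 years → 30 July 1999.
  Product Clearance Extension: 1561 days claimed exceeds the 664-day cap, so +664 days → 24 May 2001.
  Interference Suspension Credit: +584 days → 29 December 2002.
  Prosecution Delay Deduction: −28 days → 1 December 2002.
Terminal disclaimer: VP-434389 expires on the earlier of 30 October 2002 and 1 December 2002.

2002-10-30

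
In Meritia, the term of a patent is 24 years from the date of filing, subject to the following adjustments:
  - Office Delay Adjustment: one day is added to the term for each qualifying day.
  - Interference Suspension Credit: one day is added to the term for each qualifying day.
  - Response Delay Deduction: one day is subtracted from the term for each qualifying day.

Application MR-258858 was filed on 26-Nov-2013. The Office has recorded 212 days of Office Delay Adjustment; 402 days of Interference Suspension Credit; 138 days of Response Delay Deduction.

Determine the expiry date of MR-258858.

Base term: filing date + 24 years → 26 November 2037.
Office Delay Adjustment: +212 days → 26 June 2038.
Interference Suspension Credit: +402 days → 2 August 2039.
Response Delay Deduction: −138 days → 17 March 2039.

2039-03-17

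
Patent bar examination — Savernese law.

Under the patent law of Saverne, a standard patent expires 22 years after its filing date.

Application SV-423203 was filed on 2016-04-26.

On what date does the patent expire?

April 26, 2038

Filing date + 22 years → 26 April 2038.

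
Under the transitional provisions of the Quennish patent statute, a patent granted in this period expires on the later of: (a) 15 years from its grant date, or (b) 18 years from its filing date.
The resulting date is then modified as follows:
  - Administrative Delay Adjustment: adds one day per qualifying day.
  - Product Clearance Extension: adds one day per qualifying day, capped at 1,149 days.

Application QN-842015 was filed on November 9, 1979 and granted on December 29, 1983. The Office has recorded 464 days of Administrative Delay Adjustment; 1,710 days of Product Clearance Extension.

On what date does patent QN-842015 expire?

(a) grant + 15 years → 29 December 1998.
(b) filing + 18 years → 9 November 1997.
Later of the two: 29 December 1998.
Administrative Delay Adjustment: +464 days → 6 April 2000.
Product Clearance Extension: 1710 days claimed exceeds the 1149-day cap, so +1149 days → 30 May 2003.

May 30, 2003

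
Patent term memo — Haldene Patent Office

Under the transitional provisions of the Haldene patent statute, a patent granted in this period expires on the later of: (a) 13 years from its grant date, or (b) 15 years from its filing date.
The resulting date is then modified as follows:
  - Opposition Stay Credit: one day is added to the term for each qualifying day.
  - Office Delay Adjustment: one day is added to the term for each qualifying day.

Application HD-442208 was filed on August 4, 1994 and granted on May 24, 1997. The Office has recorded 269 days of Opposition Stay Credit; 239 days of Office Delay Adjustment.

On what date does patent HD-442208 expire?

(a) grant + 13 years → 24 May 2010.
(b) filing + 15 years → 4 August 2009.
Later of the two: 24 May 2010.
Opposition Stay Credit: +269 days → 17 February 2011.
Office Delay Adjustment: +239 days → 14 October 2011.

October 14, 2011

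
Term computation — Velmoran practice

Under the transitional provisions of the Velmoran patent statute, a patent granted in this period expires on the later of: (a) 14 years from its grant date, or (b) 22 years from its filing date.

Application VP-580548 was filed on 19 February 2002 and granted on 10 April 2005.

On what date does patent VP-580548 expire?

(a) grant + 14 years → 10 April 2019.
(b) filing + 22 years → 19 February 2024.
Later of the two: 19 February 2024.

February 19, 2024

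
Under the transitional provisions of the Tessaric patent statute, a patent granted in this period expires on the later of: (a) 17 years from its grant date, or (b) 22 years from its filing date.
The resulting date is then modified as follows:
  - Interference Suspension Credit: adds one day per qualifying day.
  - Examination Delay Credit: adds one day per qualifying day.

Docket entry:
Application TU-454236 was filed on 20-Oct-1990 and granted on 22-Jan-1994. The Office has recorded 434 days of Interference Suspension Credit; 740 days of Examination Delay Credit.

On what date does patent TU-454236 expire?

January 7, 2016

(a) grant + 17 years → 22 January 2011.
(b) filing + 22 years → 20 October 2012.
Later of the two: 20 October 2012.
Interference Suspension Credit: +434 days → 28 December 2013.
Examination Delay Credit: +740 days → 7 January 2016.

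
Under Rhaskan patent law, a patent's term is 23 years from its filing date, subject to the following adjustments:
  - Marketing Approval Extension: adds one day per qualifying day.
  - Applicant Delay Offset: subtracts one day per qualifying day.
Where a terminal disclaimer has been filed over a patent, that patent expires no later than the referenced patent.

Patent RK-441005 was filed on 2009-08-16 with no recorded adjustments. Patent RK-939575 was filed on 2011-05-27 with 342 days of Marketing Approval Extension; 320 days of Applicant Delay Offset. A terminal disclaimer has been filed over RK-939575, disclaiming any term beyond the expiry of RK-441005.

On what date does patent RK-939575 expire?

Natural term of RK-939575:
  Base: filing + 23 years → 27 May 2034.
  Marketing Approval Extension: +342 days → 4 May 2035.
  Applicant Delay Offset: −320 days → 18 June 2034.
Expiry of referenced patent RK-441005:
  Base: filing + 23 years → 16 August 2032.
Terminal disclaimer: RK-939575 expires on the earlier of 18 June 2034 and 16 August 2032.

2032-08-16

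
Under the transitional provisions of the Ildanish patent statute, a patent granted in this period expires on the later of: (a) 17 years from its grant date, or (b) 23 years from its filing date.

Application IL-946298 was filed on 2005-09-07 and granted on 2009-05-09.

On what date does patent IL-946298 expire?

(a) grant + 17 years → 9 May 2026.
(b) filing + 23 years → 7 September 2028.
Later of the two: 7 September 2028.

2028-09-07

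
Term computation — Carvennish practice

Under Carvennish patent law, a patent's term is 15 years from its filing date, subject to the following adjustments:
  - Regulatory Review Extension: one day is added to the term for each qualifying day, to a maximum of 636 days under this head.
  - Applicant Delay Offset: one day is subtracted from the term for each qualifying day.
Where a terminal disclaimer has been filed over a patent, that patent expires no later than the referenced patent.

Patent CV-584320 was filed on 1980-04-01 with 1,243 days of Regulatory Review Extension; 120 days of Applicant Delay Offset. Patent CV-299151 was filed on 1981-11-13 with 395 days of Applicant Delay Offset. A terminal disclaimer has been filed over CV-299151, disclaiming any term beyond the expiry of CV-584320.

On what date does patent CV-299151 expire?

October 15, 1995

Natural term of CV-299151:
  Base: filing + 15 years → 13 November 1996.
  Applicant Delay Offset: −395 days → 15 October 1995.
Expiry of referenced patent CV-584320:
  Base: filing + 15 years → 1 April 1995.
  Regulatory Review Extension: 1243 days claimed exceeds the 636-day cap, so +636 days → 27 December 1996.
  Applicant Delay Offset: −120 days → 29 August 1996.
Terminal disclaimer: CV-299151 expires on the earlier of 15 October 1995 and 29 August 1996.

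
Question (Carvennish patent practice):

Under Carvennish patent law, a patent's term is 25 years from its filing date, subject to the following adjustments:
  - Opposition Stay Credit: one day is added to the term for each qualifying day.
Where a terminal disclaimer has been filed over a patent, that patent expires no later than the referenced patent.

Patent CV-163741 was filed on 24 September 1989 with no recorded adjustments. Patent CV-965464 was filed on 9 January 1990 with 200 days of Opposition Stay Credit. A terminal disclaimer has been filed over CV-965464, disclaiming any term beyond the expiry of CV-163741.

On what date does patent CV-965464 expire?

Natural term of CV-965464:
  Base: filing + 25 years → 9 January 2015.
  Opposition Stay Credit: +200 days → 28 July 2015.
Expiry of referenced patent CV-163741:
  Base: filing + 25 years → 24 September 2014.
Terminal disclaimer: CV-965464 expires on the earlier of 28 July 2015 and 24 September 2014.

September 24, 2014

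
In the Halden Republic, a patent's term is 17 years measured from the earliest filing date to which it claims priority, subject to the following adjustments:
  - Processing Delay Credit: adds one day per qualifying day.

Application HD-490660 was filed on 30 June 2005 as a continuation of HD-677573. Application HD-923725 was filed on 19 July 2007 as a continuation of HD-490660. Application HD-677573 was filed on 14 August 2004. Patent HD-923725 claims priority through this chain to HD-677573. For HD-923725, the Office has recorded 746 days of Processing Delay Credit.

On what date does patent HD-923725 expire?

Earliest priority filing: 14 August 2004.
Base term: 14 August 2004 + 17 years → 14 August 2021.
Processing Delay Credit: +746 days → 30 August 2023.

2023-08-30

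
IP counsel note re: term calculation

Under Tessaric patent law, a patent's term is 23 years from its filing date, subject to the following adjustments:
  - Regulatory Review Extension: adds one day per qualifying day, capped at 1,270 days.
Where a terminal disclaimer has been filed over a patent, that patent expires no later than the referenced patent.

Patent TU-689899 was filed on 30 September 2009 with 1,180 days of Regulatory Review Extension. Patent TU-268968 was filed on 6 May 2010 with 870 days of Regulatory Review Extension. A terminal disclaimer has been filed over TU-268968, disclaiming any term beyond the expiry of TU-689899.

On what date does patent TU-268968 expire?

Natural term of TU-268968:
  Base: filing + 23 years → 6 May 2033.
  Regulatory Review Extension: 870 days (within the 1270-day cap) → +870 days → 23 September 2035.
Expiry of referenced patent TU-689899:
  Base: filing + 23 years → 30 September 2032.
  Regulatory Review Extension: 1180 days (within the 1270-day cap) → +1180 days → 24 December 2035.
Terminal disclaimer: TU-268968 expires on the earlier of 23 September 2035 and 24 December 2035.

September 23, 2035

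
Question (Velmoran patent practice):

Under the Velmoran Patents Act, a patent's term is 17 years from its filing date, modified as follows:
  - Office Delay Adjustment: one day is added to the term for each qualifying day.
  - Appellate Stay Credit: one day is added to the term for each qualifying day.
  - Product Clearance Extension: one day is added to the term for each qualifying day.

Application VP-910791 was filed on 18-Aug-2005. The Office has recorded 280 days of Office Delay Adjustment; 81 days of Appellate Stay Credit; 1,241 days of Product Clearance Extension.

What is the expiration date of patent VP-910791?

Base term: filing date + 17 years → 18 August 2022.
Office Delay Adjustment: +280 days → 25 May 2023.
Appellate Stay Credit: +81 days → 14 August 2023.
Product Clearance Extension: +1241 days → 6 January 2027.

January 6, 2027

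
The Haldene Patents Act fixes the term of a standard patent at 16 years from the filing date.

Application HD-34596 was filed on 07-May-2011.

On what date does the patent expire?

May 7, 2027

Filing date + 16 years → 7 May 2027.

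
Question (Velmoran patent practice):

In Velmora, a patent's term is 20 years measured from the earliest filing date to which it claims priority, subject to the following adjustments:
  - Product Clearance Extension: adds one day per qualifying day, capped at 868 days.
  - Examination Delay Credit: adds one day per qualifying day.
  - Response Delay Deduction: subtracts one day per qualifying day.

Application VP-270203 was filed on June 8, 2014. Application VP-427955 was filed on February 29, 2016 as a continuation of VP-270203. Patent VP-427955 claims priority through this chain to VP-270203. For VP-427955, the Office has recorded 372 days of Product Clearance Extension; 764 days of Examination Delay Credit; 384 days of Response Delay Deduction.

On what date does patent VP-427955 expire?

2036-06-29

Earliest priority filing: 8 June 2014.
Base term: 8 June 2014 + 20 years → 8 June 2034.
Product Clearance Extension: 372 days (within the 868-day cap) → +372 days → 15 June 2035.
Examination Delay Credit: +764 days → 18 July 2037.
Response Delay Deduction: −384 days → 29 June 2036.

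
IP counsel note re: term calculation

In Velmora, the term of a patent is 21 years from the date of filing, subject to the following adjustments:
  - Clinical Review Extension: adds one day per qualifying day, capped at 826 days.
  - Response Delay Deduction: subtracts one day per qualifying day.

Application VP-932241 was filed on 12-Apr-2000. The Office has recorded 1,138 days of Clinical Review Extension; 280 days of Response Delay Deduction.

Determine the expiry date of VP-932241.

Base term: filing date + 21 years → 12 April 2021.
Clinical Review Extension: 1138 days claimed exceeds the 826-day cap, so +826 days → 17 July 2023.
Response Delay Deduction: −280 days → 10 October 2022.

2022-10-10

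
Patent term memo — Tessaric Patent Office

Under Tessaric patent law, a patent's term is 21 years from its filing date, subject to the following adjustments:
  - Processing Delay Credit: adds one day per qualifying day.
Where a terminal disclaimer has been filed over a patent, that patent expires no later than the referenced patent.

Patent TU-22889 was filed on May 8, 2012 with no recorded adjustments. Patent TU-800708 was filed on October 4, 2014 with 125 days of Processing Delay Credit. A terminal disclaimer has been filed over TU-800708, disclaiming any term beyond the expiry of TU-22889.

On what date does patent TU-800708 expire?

2033-05-08

Natural term of TU-800708:
  Base: filing + 21 years → 4 October 2035.
  Processing Delay Credit: +125 days → 6 February 2036.
Expiry of referenced patent TU-22889:
  Base: filing + 21 years → 8 May 2033.
Terminal disclaimer: TU-800708 expires on the earlier of 6 February 2036 and 8 May 2033.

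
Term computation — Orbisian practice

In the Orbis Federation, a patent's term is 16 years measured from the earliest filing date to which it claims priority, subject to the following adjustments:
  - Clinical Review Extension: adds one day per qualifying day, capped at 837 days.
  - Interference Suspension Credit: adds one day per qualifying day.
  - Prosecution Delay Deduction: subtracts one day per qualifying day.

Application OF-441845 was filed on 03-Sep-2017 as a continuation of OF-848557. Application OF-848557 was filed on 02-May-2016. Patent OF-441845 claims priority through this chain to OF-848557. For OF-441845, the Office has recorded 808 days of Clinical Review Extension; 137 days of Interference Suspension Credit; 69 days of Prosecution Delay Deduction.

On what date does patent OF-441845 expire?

Earliest priority filing: 2 May 2016.
Base term: 2 May 2016 + 16 years → 2 May 2032.
Clinical Review Extension: 808 days (within the 837-day cap) → +808 days → 19 July 2034.
Interference Suspension Credit: +137 days → 3 December 2034.
Prosecution Delay Deduction: −69 days → 25 September 2034.

September 25, 2034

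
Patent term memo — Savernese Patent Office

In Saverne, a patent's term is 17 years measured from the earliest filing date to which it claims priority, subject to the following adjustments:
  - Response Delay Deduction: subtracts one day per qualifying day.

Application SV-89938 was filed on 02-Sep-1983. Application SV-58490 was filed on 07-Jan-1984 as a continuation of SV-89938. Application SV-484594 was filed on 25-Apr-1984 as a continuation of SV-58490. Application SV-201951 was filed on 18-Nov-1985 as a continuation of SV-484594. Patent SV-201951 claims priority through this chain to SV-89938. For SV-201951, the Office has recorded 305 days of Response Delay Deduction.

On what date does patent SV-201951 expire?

Earliest priority filing: 2 September 1983.
Base term: 2 September 1983 + 17 years → 2 September 2000.
Response Delay Deduction: −305 days → 2 November 1999.

1999-11-02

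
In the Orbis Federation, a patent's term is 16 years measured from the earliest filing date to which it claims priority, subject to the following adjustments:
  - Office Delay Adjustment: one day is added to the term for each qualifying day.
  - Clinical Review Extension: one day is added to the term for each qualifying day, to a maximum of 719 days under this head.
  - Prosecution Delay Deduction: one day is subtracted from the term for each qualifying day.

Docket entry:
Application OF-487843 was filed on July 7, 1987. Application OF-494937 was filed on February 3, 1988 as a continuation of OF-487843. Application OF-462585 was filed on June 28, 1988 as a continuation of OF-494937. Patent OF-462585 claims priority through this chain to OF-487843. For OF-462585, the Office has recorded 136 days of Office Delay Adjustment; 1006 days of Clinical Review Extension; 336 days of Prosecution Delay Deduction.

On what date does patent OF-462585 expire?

December 7, 2004

Earliest priority filing: 7 July 1987.
Base term: 7 July 1987 + 16 years → 7 July 2003.
Office Delay Adjustment: +136 days → 20 November 2003.
Clinical Review Extension: 1006 days claimed exceeds the 719-day cap, so +719 days → 8 November 2005.
Prosecution Delay Deduction: −336 days → 7 December 2004.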